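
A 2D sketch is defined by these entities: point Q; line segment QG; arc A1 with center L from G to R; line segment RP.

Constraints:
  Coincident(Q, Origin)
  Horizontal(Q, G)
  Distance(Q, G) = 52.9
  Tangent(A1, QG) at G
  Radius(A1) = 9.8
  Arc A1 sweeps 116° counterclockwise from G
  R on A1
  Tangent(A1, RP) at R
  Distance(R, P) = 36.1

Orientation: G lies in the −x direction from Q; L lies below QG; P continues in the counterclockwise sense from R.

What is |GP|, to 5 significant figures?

47.068

Q is at the origin; Q and G share the same y with |QG| = 52.9 and G on the −x side, so G = (-52.900, 0.0000). Since A1 is tangent to QG there, LG ⟂ QG, so L = G + (0, -9.8) = (-52.900, -9.8000). On A1, G sits at bearing 90° from L; a 116° counterclockwise sweep puts R at bearing 206°, so R = L + 9.8·(cos 206°, sin 206°) = (-61.708, -14.096). Tangency of A1 to RP means the radius LR is perpendicular to RP, so RP runs along (−sin 206°, cos 206°); with |RP| = 36.1, P = (-45.883, -46.543). Then |GP| = |P − G| = 47.068.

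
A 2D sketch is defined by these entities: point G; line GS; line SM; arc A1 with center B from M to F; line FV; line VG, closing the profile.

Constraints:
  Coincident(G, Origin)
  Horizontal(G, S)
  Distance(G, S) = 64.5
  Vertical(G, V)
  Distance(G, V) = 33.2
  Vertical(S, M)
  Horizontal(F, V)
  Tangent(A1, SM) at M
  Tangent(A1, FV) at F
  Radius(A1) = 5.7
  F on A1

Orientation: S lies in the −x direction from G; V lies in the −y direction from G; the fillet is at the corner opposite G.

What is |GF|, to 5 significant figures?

67.525

G is at the origin; GS is horizontal with |GS| = 64.5 and S on the −x side, so S = (-64.500, 0.0000). G and V share the same x with |GV| = 33.2 and V on the −y side, so V = (0.0000, -33.200). The virtual corner opposite G is at (-64.500, -33.200). A1 meets SM tangentially, so BM is at right angles to SM and tangency of A1 to FV means the radius BF is perpendicular to FV, with radius 5.7, so the center B sits 5.7 in from both sides at B = (-58.800, -27.500). That places the tangent points at M = (-64.500, -27.500) on SM and F = (-58.800, -33.200) on FV. Then |GF| = |F − G| = 67.525.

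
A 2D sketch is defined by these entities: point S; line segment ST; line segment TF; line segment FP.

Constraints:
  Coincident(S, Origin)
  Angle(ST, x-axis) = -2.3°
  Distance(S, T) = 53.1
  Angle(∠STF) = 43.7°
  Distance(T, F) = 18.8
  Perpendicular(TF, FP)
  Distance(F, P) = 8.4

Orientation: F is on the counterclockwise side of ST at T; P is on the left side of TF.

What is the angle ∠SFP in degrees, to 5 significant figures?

28.101°

S is at the origin; ST runs at -2.3° with length 53.1, so T = 53.1·(cos -2.3°, sin -2.3°) = (53.057, -2.1310). ∠STF = 43.7°, so TF runs at -2.3° + (180° − 43.7°) = 134.00° from the x-axis; with |TF| = 18.8, F = T + 18.8·(cos 134.00°, sin 134.00°) = (39.998, 11.393). The perpendicularity gives FP at right angles to TF; with |FP| = 8.4 on the left of TF, P = F + 8.4·(-0.71934, -0.69466) = (33.955, 5.5575). Then cos ∠SFP = FS·FP / (|FS||FP|), giving 28.101°.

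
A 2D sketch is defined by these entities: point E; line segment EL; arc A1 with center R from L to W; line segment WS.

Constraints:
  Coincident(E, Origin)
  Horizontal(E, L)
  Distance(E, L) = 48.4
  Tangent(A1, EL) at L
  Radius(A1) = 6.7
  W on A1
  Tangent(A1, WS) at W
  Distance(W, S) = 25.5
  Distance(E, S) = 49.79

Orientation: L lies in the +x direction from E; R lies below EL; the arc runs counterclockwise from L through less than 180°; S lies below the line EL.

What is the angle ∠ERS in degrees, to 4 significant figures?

76.45°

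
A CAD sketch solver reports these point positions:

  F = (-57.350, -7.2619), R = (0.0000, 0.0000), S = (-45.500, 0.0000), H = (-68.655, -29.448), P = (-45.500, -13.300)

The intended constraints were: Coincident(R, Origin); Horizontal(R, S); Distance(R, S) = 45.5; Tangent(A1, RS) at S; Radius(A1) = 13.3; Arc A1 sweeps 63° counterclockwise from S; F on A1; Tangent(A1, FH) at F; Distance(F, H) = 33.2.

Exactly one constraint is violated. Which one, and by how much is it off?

Distance(F, H) = 33.2 — off by 8.30.

R = (0.00, 0.00) ✓; R.y = 0.00, S.y = 0.00 ✓; |RS| = 45.50 ✓; ∠(PS, SR) = 90.00° ✓; |PS| = 13.30 ✓; bearing(P→F) − bearing(P→S) = 63.00° ✓; |PF| = 13.30 ✓; ∠(PF, FH) = 90.00° ✓; |FH| = 24.90 ✗.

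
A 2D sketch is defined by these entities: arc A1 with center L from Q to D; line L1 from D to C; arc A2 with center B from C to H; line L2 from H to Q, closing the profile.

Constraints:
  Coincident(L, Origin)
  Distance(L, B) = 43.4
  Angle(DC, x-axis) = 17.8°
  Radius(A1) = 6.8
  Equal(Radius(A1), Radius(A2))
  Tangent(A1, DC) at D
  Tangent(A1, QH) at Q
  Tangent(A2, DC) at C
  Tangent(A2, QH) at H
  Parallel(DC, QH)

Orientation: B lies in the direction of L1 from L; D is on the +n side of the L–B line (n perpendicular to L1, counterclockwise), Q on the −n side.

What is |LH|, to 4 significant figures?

43.93

Tangency of A1 to both parallel lines with radius 6.8 puts D and Q at L ± 6.8·n: D = (-2.079, 6.474), Q = (2.079, -6.474). Equal radii place C and H the same way about B: C = B + 6.8·n = (39.24, 19.74), H = B − 6.8·n = (43.40, 6.793). Then |LH| = |H − L| = 43.93.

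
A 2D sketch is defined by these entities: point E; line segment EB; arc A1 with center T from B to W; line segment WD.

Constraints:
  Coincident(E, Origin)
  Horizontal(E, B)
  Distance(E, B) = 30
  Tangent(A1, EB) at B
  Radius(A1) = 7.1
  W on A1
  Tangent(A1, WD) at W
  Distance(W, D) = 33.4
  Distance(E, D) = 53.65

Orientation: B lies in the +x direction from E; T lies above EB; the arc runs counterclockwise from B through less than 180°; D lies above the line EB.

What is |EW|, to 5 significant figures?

37.854

Checks: |EB| = 30.00 ✓; |TW| = 7.100 ✓; ∠(TW, WD) = 90.00° ✓; |WD| = 33.40 ✓; |ED| = 53.65 ✓.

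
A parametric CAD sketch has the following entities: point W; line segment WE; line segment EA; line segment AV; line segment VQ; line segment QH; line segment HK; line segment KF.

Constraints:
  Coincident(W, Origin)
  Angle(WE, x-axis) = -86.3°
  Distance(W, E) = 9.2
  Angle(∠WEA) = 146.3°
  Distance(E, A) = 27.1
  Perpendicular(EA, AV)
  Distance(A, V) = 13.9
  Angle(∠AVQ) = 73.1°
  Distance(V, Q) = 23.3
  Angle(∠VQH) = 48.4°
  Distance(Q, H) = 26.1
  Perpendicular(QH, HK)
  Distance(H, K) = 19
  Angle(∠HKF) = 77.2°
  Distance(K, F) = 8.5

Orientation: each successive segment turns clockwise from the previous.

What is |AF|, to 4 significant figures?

12.55

W is at the origin; WE runs at -86.3° with length 9.2, so E = (0.5937, -9.181). ∠WEA = 146.3° gives EA at -120.0° from the x-axis; with |EA| = 27.1, A = (-12.96, -32.65). EA ⟂ AV, so AV runs at 150.0°; with |AV| = 13.9, V = (-24.99, -25.70). ∠AVQ = 73.1° gives VQ at 43.10° from the x-axis; with |VQ| = 23.3, Q = (-7.981, -9.780). ∠VQH = 48.4° gives QH at -88.50° from the x-axis; with |QH| = 26.1, H = (-7.298, -35.87). The perpendicularity gives HK at right angles to QH, so HK runs at -178.5°; with |HK| = 19.0, K = (-26.29, -36.37). ∠HKF = 77.2° gives KF at 78.70° from the x-axis; with |KF| = 8.5, F = (-24.63, -28.03). Then |AF| = |F − A| = 12.55.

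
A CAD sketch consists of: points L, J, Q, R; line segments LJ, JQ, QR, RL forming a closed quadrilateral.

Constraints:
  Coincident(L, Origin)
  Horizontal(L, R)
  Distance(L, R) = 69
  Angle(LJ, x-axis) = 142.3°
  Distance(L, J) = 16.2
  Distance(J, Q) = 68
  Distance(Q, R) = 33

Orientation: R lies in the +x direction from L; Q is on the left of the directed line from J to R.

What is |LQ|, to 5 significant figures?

59.842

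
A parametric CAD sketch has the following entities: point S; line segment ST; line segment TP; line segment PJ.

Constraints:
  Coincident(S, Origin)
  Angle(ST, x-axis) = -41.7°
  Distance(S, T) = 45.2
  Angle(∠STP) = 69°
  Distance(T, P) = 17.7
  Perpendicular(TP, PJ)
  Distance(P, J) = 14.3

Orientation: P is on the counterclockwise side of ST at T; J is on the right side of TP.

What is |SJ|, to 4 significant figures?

56.52

S is at the origin; ST runs at -41.7° with length 45.2, so T = 45.2·(cos -41.7°, sin -41.7°) = (33.75, -30.07). ∠STP = 69.0°, so TP runs at -41.7° + (180° − 69.0°) = 69.30° from the x-axis; with |TP| = 17.7, P = T + 17.7·(cos 69.30°, sin 69.30°) = (40.00, -13.51). TP ⟂ PJ; with |PJ| = 14.3 on the right of TP, J = P + 14.3·(0.9354, -0.3535) = (53.38, -18.57). Then |SJ| = |J − S| = 56.52.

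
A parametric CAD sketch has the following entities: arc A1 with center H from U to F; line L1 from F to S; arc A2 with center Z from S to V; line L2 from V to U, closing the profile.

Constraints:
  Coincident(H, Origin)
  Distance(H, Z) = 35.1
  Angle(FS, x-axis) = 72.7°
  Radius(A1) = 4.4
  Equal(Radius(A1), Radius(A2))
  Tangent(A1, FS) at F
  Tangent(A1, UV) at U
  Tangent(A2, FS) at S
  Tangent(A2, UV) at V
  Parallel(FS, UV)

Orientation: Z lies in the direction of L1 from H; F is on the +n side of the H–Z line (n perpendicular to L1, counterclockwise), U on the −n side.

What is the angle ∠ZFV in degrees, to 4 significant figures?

6.930°

Tangency of A1 to both parallel lines with radius 4.4 puts F and U at H ± 4.4·n: F = (-4.201, 1.308), U = (4.201, -1.308). Equal radii place S and V the same way about Z: S = Z + 4.4·n = (6.237, 34.82), V = Z − 4.4·n = (14.64, 32.20). Then cos ∠ZFV = FZ·FV / (|FZ||FV|), giving 6.930°.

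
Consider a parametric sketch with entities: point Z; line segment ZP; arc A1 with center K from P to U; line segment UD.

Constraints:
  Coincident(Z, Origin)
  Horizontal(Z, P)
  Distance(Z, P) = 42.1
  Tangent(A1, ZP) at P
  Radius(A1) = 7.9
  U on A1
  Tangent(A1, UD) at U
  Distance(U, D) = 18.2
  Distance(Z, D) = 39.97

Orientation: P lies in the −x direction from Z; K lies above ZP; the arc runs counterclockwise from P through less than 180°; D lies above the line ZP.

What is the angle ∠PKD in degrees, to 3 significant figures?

148°

Z is at the origin; Z and P share the same y with |ZP| = 42.1 and P on the −x side, so P = (-42.1, 0.00). The tangent condition forces KP to be normal to ZP, so K = P + (0, 7.9) = (-42.1, 7.90). Since KU ⟂ UD (tangency), |KD| = √(7.9² + 18.2²) = 19.8 regardless of where U sits on A1. So D lies on both circle(Z, 39.97) and circle(K, 19.8); the above-ZP intersection is D = (-31.5, 24.6). U is the foot of the tangent from D: U = (-34.3, 6.67).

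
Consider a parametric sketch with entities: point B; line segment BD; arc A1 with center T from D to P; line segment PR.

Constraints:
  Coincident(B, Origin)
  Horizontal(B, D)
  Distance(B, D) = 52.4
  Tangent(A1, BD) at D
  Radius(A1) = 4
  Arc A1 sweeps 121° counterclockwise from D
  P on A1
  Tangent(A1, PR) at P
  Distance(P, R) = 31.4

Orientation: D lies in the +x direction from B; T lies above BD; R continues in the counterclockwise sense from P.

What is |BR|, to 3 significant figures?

51.6

B is at the origin; B and D share the same y with |BD| = 52.4 and D on the +x side, so D = (52.4, 0.00). Tangency of A1 to BD means the radius TD is perpendicular to BD, so T = D + (0, 4) = (52.4, 4.00). On A1, D sits at bearing -90° from T; a 121° counterclockwise sweep puts P at bearing 31°, so P = T + 4.0·(cos 31°, sin 31°) = (55.8, 6.06). Tangency of A1 to PR means the radius TP is perpendicular to PR, so PR runs along (−sin 31°, cos 31°); with |PR| = 31.4, R = (39.7, 33.0). Then |BR| = |R − B| = 51.6.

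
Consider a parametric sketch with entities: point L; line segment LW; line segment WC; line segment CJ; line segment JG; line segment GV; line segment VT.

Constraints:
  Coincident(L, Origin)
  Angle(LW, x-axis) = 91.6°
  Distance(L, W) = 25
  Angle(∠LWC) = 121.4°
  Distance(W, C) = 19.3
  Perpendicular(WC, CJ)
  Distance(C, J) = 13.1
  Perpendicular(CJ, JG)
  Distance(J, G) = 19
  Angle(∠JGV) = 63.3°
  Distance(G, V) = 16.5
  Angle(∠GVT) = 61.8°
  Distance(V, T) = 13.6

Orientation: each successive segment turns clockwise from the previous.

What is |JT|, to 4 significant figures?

5.220

L is at the origin; LW runs at 91.6° with length 25.0, so W = (-0.6980, 24.99). ∠LWC = 121.4° gives WC at 33.00° from the x-axis; with |WC| = 19.3, C = (15.49, 35.50). WC ⟂ CJ, so CJ runs at -57.00°; with |CJ| = 13.1, J = (22.62, 24.52). The perpendicularity gives JG at right angles to CJ, so JG runs at -147.0°; with |JG| = 19.0, G = (6.688, 14.17). ∠JGV = 63.3° gives GV at 96.30° from the x-axis; with |GV| = 16.5, V = (4.878, 30.57). ∠GVT = 61.8° gives VT at -21.90° from the x-axis; with |VT| = 13.6, T = (17.50, 25.49). Then |JT| = |T − J| = 5.220.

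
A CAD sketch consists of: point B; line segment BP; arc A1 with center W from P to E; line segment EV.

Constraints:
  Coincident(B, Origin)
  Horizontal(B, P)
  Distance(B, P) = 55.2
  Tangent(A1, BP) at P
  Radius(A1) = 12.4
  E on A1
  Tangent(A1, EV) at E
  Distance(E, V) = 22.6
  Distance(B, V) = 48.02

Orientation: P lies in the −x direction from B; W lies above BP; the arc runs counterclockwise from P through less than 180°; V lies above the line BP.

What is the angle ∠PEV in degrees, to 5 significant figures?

143.11°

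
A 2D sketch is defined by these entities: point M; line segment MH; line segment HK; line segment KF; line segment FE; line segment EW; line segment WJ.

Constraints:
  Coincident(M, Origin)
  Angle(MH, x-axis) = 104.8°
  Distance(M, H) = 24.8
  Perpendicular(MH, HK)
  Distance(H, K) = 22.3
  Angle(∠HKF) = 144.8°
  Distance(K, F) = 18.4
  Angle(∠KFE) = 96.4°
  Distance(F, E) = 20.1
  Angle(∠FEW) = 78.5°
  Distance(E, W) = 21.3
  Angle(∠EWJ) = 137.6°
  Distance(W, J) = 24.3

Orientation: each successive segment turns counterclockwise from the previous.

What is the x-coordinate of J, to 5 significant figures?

-16.846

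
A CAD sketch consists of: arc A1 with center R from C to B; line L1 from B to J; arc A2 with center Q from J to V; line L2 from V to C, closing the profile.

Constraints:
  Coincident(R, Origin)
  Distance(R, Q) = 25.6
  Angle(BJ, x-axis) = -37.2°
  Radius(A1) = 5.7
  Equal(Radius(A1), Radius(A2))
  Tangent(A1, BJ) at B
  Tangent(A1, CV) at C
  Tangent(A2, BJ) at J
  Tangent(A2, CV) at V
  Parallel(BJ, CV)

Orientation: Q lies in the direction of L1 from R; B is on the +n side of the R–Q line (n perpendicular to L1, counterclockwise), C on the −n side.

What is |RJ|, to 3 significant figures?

26.2

The slot axis is L1's direction at -37.2°, so u = (cos -37.2°, sin -37.2°) = (0.797, -0.605) and n = (−sin -37.2°, cos -37.2°) = (0.605, 0.797). R is at the origin and Q lies 25.6 along u from R, so Q = 25.6·u = (20.4, -15.5). Tangency of A1 to both parallel lines with radius 5.7 puts B and C at R ± 5.7·n: B = (3.45, 4.54), C = (-3.45, -4.54). Equal radii place J and V the same way about Q: J = Q + 5.7·n = (23.8, -10.9), V = Q − 5.7·n = (16.9, -20.0). Then |RJ| = |J − R| = 26.2.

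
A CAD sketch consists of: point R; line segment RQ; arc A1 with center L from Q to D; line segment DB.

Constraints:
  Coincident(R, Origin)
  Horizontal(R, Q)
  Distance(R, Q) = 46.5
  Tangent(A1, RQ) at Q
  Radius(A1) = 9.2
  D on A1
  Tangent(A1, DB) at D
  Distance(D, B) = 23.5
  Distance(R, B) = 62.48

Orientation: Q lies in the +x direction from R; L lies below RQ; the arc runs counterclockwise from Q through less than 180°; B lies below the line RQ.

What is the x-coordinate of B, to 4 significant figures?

52.62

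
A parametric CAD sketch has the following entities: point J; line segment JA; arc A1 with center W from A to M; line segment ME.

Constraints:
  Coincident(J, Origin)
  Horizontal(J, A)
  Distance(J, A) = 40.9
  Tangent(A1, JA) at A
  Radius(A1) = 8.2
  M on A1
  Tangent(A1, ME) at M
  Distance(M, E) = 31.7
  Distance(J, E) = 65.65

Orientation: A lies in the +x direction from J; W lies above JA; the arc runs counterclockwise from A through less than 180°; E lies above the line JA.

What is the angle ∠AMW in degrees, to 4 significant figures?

48.70°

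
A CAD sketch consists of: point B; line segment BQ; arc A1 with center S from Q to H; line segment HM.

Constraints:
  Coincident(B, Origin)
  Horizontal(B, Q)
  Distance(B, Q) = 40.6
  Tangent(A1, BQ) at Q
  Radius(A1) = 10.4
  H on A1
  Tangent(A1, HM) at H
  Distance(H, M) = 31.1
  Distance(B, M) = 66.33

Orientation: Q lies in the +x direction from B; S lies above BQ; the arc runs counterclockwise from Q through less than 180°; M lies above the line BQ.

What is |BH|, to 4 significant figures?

51.98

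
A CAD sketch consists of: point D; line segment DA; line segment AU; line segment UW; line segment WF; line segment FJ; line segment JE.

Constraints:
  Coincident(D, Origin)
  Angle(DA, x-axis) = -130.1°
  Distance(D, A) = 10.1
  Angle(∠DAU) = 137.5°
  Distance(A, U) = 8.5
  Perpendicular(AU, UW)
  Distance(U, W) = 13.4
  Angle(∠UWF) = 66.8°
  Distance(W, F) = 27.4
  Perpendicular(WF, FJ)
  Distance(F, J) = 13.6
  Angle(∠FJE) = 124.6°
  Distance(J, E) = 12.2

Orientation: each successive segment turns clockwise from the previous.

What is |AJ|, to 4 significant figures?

15.04

D is at the origin; DA runs at -130.1° with length 10.1, so A = (-6.506, -7.726). ∠DAU = 137.5° gives AU at -172.6° from the x-axis; with |AU| = 8.5, U = (-14.93, -8.820). AU is perpendicular to UW, so UW runs at 97.40°; with |UW| = 13.4, W = (-16.66, 4.468). ∠UWF = 66.8° gives WF at -15.80° from the x-axis; with |WF| = 27.4, F = (9.704, -2.993). WF ⟂ FJ, so FJ runs at -105.8°; with |FJ| = 13.6, J = (6.001, -16.08). Then |AJ| = |J − A| = 15.04.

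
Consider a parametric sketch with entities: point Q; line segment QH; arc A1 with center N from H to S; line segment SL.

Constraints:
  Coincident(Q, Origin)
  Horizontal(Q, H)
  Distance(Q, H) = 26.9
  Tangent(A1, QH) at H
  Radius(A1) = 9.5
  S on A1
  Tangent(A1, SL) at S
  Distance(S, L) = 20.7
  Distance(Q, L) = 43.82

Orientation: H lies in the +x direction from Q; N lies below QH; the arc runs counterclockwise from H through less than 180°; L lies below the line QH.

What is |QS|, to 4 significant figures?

23.81

Checks: |NS| = 9.500 ✓; ∠(NS, SL) = 90.00° ✓; |SL| = 20.70 ✓; |QL| = 43.82 ✓.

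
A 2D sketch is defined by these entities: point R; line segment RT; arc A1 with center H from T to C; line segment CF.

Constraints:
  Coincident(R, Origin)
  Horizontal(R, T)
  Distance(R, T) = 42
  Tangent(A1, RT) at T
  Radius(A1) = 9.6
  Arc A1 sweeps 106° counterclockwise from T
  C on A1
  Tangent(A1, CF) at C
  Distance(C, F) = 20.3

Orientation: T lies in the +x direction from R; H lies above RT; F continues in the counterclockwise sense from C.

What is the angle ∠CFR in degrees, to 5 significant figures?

71.163°

On A1, T sits at bearing -90° from H; a 106° counterclockwise sweep puts C at bearing 16°, so C = H + 9.6·(cos 16°, sin 16°) = (51.228, 12.246). Tangency of A1 to CF means the radius HC is perpendicular to CF, so CF runs along (−sin 16°, cos 16°); with |CF| = 20.3, F = (45.633, 31.760). Then cos ∠CFR = FC·FR / (|FC||FR|), giving 71.163°.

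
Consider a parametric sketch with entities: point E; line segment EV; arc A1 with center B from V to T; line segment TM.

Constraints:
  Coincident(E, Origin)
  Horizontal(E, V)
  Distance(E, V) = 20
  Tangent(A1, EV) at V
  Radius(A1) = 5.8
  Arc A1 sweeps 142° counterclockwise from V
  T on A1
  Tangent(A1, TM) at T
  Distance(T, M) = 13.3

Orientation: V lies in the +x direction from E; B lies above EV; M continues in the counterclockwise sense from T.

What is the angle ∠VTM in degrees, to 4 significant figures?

109.0°

E is at the origin; E and V share the same y with |EV| = 20.0 and V on the +x side, so V = (20.00, 0.000). Since A1 is tangent to EV there, BV ⟂ EV, so B = V + (0, 5.8) = (20.00, 5.800). On A1, V sits at bearing -90° from B; a 142° counterclockwise sweep puts T at bearing 52°, so T = B + 5.8·(cos 52°, sin 52°) = (23.57, 10.37). A1 meets TM tangentially, so BT is at right angles to TM, so TM runs along (−sin 52°, cos 52°); with |TM| = 13.3, M = (13.09, 18.56). Then cos ∠VTM = TV·TM / (|TV||TM|), giving 109.0°.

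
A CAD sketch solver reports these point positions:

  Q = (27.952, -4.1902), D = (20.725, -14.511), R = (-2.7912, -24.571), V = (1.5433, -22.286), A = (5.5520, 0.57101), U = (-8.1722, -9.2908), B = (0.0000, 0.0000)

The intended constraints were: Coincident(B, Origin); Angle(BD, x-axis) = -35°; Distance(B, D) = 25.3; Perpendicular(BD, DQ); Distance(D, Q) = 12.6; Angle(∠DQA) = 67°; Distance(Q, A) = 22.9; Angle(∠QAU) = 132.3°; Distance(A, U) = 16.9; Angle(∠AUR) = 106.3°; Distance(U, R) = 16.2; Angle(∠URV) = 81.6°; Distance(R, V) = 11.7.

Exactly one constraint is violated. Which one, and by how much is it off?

Distance(R, V) = 11.7 — off by 6.80.

B = (0.00, 0.00) ✓; BD at -35.00° ✓; |BD| = 25.30 ✓; ∠(BD, DQ) = 90.00° ✓; |DQ| = 12.60 ✓; ∠DQA = 67.00° ✓; |QA| = 22.90 ✓; ∠QAU = 132.3° ✓; |AU| = 16.90 ✓; ∠AUR = 106.3° ✓; |UR| = 16.20 ✓; ∠URV = 81.60° ✓; |RV| = 4.900 ✗.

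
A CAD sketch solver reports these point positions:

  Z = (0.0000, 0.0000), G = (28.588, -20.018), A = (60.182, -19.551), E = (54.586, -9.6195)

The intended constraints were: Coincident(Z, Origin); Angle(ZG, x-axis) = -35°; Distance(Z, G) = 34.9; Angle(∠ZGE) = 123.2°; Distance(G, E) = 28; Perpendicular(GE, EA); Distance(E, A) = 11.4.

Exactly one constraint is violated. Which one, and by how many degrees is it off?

Perpendicular(GE, EA) — off by 7.60°.

Z = (0.00, 0.00) ✓; ZG at -35.00° ✓; |ZG| = 34.90 ✓; ∠ZGE = 123.2° ✓; |GE| = 28.00 ✓; ∠(GE, EA) = 82.40° ✗; |EA| = 11.40 ✓.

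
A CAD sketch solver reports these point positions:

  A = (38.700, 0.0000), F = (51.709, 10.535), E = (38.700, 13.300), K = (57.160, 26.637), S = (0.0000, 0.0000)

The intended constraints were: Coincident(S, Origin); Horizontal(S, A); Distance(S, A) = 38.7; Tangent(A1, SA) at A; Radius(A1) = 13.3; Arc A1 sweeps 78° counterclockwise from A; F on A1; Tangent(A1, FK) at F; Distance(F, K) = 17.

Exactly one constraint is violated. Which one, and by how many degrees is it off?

Tangent(A1, FK) at F — off by 6.70°.

S = (0.00, 0.00) ✓; S.y = 0.00, A.y = 0.00 ✓; |SA| = 38.70 ✓; ∠(EA, AS) = 90.00° ✓; |EA| = 13.30 ✓; bearing(E→F) − bearing(E→A) = 78.00° ✓; |EF| = 13.30 ✓; ∠(EF, FK) = 96.70° ✗; |FK| = 17.00 ✓.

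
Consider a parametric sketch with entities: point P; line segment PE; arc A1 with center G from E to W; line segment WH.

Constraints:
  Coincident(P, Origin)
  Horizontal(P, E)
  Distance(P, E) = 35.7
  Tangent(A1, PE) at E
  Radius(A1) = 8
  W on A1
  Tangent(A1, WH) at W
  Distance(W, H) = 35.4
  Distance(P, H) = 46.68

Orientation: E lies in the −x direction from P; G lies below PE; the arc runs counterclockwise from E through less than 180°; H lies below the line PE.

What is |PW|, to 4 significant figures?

44.06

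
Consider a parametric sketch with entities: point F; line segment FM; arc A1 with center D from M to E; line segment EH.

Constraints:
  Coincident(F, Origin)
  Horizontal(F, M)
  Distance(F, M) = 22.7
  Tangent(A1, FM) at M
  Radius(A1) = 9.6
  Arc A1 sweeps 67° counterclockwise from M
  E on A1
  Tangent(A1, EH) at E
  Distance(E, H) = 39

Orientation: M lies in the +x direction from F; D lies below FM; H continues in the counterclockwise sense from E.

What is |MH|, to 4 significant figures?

48.19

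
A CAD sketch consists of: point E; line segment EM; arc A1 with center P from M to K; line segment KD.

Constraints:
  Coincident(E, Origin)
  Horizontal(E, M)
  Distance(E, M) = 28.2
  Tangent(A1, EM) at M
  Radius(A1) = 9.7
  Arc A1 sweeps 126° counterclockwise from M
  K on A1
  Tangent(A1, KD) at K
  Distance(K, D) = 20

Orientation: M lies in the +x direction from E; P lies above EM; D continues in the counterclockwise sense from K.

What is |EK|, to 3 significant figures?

39.2

E is at the origin; EM is horizontal with |EM| = 28.2 and M on the +x side, so M = (28.2, 0.00). Tangency of A1 to EM means the radius PM is perpendicular to EM, so P = M + (0, 9.7) = (28.2, 9.70). On A1, M sits at bearing -90° from P; a 126° counterclockwise sweep puts K at bearing 36°, so K = P + 9.7·(cos 36°, sin 36°) = (36.0, 15.4). Then |EK| = |K − E| = 39.2.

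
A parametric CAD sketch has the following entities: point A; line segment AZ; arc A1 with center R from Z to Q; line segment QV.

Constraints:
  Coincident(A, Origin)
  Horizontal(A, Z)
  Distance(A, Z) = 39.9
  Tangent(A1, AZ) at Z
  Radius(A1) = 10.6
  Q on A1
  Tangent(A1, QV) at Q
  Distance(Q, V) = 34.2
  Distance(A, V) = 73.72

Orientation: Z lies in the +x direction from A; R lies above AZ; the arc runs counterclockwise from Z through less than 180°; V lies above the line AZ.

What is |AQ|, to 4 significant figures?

50.00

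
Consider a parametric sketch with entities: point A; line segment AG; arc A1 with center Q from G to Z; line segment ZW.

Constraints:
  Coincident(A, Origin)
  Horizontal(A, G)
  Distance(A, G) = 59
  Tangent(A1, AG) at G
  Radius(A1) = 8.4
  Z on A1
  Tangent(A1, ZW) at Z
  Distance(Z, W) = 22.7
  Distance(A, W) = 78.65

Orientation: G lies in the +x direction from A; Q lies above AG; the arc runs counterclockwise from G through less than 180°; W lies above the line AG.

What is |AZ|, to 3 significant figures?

67.3

Checks: |QZ| = 8.400 ✓; ∠(QZ, ZW) = 90.00° ✓; |ZW| = 22.70 ✓; |AW| = 78.65 ✓.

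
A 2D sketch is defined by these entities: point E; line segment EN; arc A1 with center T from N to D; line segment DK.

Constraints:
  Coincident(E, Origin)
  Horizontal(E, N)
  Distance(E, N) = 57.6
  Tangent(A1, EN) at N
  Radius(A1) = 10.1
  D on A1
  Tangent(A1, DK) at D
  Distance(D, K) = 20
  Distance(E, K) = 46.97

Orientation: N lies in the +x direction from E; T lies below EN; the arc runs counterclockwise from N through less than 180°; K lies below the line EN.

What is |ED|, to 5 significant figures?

48.745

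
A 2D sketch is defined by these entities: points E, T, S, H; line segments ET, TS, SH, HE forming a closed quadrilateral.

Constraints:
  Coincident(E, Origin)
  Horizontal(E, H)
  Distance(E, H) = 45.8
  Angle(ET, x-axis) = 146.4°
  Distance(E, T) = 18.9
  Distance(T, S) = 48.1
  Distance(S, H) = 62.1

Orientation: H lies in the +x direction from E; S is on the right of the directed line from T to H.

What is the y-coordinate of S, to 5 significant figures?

-36.325

E is at the origin; E and H share the same y with |EH| = 45.8 and H in +x, so H = (45.8, 0). ET runs at 146.4° with |ET| = 18.9, so T = (-15.742, 10.459). S is determined by |TS| = 48.1 and |SH| = 62.1 together: it lies at the intersection of circle(T, 48.1) and circle(H, 62.1). With |TH| = 62.425, the foot of the radical line on TH is 18.855 from T and the perpendicular offset is √(48.1² − 18.855²) = 44.250. Taking the right-of-TH solution: S = (-4.5678, -36.325).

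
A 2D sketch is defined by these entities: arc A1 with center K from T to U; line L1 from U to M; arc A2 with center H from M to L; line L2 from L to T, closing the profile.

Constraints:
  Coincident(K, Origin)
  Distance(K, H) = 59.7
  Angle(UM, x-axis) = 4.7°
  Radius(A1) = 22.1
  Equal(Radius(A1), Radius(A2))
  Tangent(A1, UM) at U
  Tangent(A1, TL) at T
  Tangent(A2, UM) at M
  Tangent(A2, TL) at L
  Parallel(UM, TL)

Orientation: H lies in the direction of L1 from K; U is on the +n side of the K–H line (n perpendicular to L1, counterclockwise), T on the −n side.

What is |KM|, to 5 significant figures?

63.659

The slot axis is L1's direction at 4.7°, so u = (cos 4.7°, sin 4.7°) = (0.99664, 0.081939) and n = (−sin 4.7°, cos 4.7°) = (-0.081939, 0.99664). K is at the origin and H lies 59.7 along u from K, so H = 59.7·u = (59.499, 4.8917). Tangency of A1 to both parallel lines with radius 22.1 puts U and T at K ± 22.1·n: U = (-1.8108, 22.026), T = (1.8108, -22.026). Equal radii place M and L the same way about H: M = H + 22.1·n = (57.688, 26.917), L = H − 22.1·n = (61.310, -17.134). Then |KM| = |M − K| = 63.659.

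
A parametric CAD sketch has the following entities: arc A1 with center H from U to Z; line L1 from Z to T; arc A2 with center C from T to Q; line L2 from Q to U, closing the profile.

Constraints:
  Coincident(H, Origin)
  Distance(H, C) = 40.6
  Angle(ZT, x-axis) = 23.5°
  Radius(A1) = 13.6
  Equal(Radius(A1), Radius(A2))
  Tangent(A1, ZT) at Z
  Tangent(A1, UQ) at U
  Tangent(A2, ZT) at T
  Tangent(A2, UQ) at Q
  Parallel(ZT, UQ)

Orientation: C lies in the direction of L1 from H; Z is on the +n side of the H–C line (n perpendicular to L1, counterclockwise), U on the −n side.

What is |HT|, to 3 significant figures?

42.8

Tangency of A1 to both parallel lines with radius 13.6 puts Z and U at H ± 13.6·n: Z = (-5.42, 12.5), U = (5.42, -12.5). Equal radii place T and Q the same way about C: T = C + 13.6·n = (31.8, 28.7), Q = C − 13.6·n = (42.7, 3.72). Then |HT| = |T − H| = 42.8.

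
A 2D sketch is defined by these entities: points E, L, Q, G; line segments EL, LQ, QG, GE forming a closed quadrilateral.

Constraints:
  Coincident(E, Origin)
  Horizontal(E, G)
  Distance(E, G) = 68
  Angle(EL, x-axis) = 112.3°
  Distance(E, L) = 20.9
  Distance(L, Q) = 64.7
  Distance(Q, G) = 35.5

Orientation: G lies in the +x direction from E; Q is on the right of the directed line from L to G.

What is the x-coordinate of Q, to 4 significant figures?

40.98

E is at the origin; E and G share the same y with |EG| = 68.0 and G in +x, so G = (68.0, 0). EL runs at 112.3° with |EL| = 20.9, so L = (-7.931, 19.34). Q is determined by |LQ| = 64.7 and |QG| = 35.5 together: it lies at the intersection of circle(L, 64.7) and circle(G, 35.5). With |LG| = 78.35, the foot of the radical line on LG is 57.85 from L and the perpendicular offset is √(64.7² − 57.85²) = 28.98. Taking the right-of-LG solution: Q = (40.98, -23.02).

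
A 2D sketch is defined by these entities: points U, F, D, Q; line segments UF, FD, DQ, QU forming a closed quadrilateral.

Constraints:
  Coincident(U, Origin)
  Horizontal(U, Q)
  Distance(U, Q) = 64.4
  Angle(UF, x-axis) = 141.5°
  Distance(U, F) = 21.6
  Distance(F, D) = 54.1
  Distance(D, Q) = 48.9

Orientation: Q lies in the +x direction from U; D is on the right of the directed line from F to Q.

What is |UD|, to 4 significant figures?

32.67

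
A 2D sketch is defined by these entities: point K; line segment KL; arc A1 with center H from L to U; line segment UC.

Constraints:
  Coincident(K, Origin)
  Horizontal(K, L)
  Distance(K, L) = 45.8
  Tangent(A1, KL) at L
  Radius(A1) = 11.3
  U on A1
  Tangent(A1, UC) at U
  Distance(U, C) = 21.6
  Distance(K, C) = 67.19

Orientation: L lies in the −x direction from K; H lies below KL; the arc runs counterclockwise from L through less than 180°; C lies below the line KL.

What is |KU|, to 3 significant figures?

57.9

Checks: K = (0.00, 0.00) ✓; |HU| = 11.30 ✓; ∠(HU, UC) = 90.00° ✓; |UC| = 21.60 ✓; |KC| = 67.19 ✓.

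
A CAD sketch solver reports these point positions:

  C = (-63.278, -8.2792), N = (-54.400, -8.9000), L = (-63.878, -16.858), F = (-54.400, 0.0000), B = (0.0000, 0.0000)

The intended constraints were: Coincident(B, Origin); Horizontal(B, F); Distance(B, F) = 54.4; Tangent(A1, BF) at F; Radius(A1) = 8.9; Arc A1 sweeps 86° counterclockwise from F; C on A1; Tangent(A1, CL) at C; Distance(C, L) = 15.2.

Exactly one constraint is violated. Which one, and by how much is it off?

Distance(C, L) = 15.2 — off by 6.60.

B = (0.00, 0.00) ✓; B.y = 0.00, F.y = 0.00 ✓; |BF| = 54.40 ✓; ∠(NF, FB) = 90.00° ✓; |NF| = 8.900 ✓; bearing(N→C) − bearing(N→F) = 86.00° ✓; |NC| = 8.900 ✓; ∠(NC, CL) = 90.00° ✓; |CL| = 8.600 ✗.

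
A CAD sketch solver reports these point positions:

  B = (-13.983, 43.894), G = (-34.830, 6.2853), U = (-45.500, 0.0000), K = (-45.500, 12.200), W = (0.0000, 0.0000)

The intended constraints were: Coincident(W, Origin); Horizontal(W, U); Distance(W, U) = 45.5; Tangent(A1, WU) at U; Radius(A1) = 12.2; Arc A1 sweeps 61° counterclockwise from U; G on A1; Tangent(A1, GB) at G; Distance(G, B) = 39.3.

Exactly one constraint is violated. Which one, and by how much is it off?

Distance(G, B) = 39.3 — off by 3.70.

W = (0.00, 0.00) ✓; W.y = 0.00, U.y = 0.00 ✓; |WU| = 45.50 ✓; ∠(KU, UW) = 90.00° ✓; |KU| = 12.20 ✓; bearing(K→G) − bearing(K→U) = 61.00° ✓; |KG| = 12.20 ✓; ∠(KG, GB) = 90.00° ✓; |GB| = 43.00 ✗.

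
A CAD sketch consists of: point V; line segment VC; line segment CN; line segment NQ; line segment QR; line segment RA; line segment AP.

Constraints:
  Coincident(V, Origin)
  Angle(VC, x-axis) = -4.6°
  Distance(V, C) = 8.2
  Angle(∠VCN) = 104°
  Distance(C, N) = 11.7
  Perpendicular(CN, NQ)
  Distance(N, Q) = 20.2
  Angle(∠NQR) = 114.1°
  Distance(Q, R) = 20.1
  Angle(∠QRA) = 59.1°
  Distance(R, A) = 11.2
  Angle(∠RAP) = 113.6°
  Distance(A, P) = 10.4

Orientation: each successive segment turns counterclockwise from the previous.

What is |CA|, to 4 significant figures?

18.09

∠NQR = 114.1° gives QR at -132.7° from the x-axis; with |QR| = 20.1, R = (-20.87, 2.102). ∠QRA = 59.1° gives RA at -11.80° from the x-axis; with |RA| = 11.2, A = (-9.907, -0.1879). Then |CA| = |A − C| = 18.09.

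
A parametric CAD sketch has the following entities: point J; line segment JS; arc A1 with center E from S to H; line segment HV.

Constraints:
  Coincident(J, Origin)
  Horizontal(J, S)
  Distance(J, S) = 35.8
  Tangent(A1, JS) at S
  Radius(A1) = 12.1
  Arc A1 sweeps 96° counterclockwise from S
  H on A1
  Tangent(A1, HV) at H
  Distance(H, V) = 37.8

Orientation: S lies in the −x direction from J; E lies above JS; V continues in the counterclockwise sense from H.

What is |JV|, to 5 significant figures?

58.008

On A1, S sits at bearing -90° from E; a 96° counterclockwise sweep puts H at bearing 6°, so H = E + 12.1·(cos 6°, sin 6°) = (-23.766, 13.365). Tangency of A1 to HV means the radius EH is perpendicular to HV, so HV runs along (−sin 6°, cos 6°); with |HV| = 37.8, V = (-27.717, 50.958). Then |JV| = |V − J| = 58.008.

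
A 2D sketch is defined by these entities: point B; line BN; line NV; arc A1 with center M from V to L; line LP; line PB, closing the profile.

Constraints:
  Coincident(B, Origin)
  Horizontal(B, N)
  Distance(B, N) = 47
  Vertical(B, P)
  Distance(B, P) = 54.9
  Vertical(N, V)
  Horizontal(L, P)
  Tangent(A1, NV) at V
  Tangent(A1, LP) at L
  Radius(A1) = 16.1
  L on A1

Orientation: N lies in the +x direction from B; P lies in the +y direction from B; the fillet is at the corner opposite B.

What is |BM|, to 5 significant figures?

49.601

B is at the origin; BN is horizontal with |BN| = 47.0 and N on the +x side, so N = (47.000, 0.0000). BP is vertical with |BP| = 54.9 and P on the +y side, so P = (0.0000, 54.900). The virtual corner opposite B is at (47.000, 54.900). Since A1 is tangent to NV there, MV ⟂ NV and the tangent condition forces ML to be normal to LP, with radius 16.1, so the center M sits 16.1 in from both sides at M = (30.900, 38.800). Then |BM| = |M − B| = 49.601.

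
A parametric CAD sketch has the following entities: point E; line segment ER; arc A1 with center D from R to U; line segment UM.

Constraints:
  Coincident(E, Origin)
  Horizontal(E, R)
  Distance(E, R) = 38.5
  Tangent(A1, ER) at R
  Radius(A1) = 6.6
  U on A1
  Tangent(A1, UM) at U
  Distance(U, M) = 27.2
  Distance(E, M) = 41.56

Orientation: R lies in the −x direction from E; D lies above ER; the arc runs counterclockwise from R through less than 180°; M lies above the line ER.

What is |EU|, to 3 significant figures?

32.5

Checks: |DU| = 6.600 ✓; ∠(DU, UM) = 90.00° ✓; |UM| = 27.20 ✓; |EM| = 41.56 ✓.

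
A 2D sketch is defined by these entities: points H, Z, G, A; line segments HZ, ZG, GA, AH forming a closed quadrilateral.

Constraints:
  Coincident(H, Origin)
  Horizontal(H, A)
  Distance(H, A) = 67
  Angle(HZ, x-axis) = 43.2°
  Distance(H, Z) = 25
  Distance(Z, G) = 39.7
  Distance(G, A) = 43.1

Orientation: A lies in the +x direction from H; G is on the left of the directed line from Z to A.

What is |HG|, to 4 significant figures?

64.54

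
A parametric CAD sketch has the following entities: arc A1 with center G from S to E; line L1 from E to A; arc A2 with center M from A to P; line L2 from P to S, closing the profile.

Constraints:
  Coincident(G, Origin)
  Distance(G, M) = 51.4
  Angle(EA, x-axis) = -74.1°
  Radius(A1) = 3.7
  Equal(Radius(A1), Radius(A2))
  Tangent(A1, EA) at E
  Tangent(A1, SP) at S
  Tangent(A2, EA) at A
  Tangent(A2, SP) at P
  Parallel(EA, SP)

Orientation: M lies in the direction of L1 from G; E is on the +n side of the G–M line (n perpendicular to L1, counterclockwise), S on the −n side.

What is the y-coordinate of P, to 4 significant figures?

-50.45

The slot axis is L1's direction at -74.1°, so u = (cos -74.1°, sin -74.1°) = (0.2740, -0.9617) and n = (−sin -74.1°, cos -74.1°) = (0.9617, 0.2740). G is at the origin and M lies 51.4 along u from G, so M = 51.4·u = (14.08, -49.43). Tangency of A1 to both parallel lines with radius 3.7 puts E and S at G ± 3.7·n: E = (3.558, 1.014), S = (-3.558, -1.014). Equal radii place A and P the same way about M: A = M + 3.7·n = (17.64, -48.42), P = M − 3.7·n = (10.52, -50.45). So P.y = -50.45.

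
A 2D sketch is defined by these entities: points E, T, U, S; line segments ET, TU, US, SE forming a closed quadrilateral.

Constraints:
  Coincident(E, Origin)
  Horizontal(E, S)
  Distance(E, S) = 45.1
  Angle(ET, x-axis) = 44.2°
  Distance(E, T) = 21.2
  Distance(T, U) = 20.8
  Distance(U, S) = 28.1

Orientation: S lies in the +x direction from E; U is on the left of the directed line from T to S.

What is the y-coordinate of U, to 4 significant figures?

25.40

Checks: |TU| = 20.80 ✓; |US| = 28.10 ✓.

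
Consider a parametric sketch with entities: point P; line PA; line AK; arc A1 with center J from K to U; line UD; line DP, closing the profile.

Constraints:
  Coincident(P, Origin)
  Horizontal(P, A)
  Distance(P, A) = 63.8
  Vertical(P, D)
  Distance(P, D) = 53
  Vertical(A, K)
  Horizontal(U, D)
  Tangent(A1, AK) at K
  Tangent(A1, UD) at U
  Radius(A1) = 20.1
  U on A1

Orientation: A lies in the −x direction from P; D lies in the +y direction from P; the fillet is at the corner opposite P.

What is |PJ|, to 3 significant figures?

54.7

P is at the origin; P and A share the same y with |PA| = 63.8 and A on the −x side, so A = (-63.8, 0.00). PD is vertical with |PD| = 53.0 and D on the +y side, so D = (0.00, 53.0). The virtual corner opposite P is at (-63.8, 53.0). The tangent condition forces JK to be normal to AK and A1 meets UD tangentially, so JU is at right angles to UD, with radius 20.1, so the center J sits 20.1 in from both sides at J = (-43.7, 32.9). Then |PJ| = |J − P| = 54.7.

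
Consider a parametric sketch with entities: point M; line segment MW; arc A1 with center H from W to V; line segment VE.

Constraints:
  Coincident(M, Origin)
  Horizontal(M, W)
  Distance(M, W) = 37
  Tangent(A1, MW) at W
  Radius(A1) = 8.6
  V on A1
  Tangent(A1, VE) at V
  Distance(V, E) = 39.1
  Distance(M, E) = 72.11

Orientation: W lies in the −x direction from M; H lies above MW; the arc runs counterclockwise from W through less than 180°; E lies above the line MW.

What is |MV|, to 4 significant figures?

34.14

M is at the origin; MW is horizontal with |MW| = 37.0 and W on the −x side, so W = (-37.00, 0.000). A1 meets MW tangentially, so HW is at right angles to MW, so H = W + (0, 8.6) = (-37.00, 8.600). Since HV ⟂ VE (tangency), |HE| = √(8.6² + 39.1²) = 40.03 regardless of where V sits on A1. So E lies on both circle(M, 72.11) and circle(H, 40.03); the above-MW intersection is E = (-58.22, 42.55). V is the foot of the tangent from E: V = (-30.86, 14.62).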